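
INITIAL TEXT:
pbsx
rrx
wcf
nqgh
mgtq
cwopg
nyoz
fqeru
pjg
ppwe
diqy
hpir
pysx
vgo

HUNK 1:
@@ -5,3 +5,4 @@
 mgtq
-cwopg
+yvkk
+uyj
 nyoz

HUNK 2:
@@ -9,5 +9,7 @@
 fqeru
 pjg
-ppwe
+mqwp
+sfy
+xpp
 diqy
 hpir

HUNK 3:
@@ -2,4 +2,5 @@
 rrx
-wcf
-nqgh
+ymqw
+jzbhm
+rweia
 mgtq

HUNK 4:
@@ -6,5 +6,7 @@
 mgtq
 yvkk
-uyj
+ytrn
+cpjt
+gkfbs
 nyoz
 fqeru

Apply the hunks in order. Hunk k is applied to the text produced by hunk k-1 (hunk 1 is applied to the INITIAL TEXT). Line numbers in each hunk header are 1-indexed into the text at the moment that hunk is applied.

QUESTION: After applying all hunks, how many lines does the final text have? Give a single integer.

Hunk 1: at line 5 remove [cwopg] add [yvkk,uyj] -> 15 lines: pbsx rrx wcf nqgh mgtq yvkk uyj nyoz fqeru pjg ppwe diqy hpir pysx vgo
Hunk 2: at line 9 remove [ppwe] add [mqwp,sfy,xpp] -> 17 lines: pbsx rrx wcf nqgh mgtq yvkk uyj nyoz fqeru pjg mqwp sfy xpp diqy hpir pysx vgo
Hunk 3: at line 2 remove [wcf,nqgh] add [ymqw,jzbhm,rweia] -> 18 lines: pbsx rrx ymqw jzbhm rweia mgtq yvkk uyj nyoz fqeru pjg mqwp sfy xpp diqy hpir pysx vgo
Hunk 4: at line 6 remove [uyj] add [ytrn,cpjt,gkfbs] -> 20 lines: pbsx rrx ymqw jzbhm rweia mgtq yvkk ytrn cpjt gkfbs nyoz fqeru pjg mqwp sfy xpp diqy hpir pysx vgo
Final line count: 20

Answer: 20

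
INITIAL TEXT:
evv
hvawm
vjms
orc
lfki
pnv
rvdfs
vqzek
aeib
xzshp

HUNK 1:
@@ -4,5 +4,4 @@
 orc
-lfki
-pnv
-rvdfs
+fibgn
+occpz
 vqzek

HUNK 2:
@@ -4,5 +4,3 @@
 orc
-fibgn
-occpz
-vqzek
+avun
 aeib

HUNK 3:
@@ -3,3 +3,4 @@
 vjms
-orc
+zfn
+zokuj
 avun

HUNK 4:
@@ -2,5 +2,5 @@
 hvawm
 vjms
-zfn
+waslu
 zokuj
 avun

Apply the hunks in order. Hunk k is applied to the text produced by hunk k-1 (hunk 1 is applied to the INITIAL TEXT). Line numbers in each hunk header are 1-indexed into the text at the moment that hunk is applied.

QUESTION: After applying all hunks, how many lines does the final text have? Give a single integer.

Hunk 1: at line 4 remove [lfki,pnv,rvdfs] add [fibgn,occpz] -> 9 lines: evv hvawm vjms orc fibgn occpz vqzek aeib xzshp
Hunk 2: at line 4 remove [fibgn,occpz,vqzek] add [avun] -> 7 lines: evv hvawm vjms orc avun aeib xzshp
Hunk 3: at line 3 remove [orc] add [zfn,zokuj] -> 8 lines: evv hvawm vjms zfn zokuj avun aeib xzshp
Hunk 4: at line 2 remove [zfn] add [waslu] -> 8 lines: evv hvawm vjms waslu zokuj avun aeib xzshp
Final line count: 8

Answer: 8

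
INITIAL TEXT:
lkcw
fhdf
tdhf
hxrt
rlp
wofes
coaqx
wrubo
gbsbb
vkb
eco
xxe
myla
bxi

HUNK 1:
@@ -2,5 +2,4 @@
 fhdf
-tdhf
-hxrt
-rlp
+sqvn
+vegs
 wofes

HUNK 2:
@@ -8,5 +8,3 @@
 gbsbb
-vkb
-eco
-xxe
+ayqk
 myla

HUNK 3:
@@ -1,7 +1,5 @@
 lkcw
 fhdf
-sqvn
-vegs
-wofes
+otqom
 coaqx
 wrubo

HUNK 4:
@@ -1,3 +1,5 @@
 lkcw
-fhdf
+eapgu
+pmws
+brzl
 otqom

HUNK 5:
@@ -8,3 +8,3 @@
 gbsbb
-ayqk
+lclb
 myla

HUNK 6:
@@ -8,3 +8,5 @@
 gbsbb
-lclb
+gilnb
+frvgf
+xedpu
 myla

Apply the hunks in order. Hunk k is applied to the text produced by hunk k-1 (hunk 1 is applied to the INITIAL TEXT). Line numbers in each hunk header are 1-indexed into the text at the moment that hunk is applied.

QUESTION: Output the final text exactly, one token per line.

Hunk 1: at line 2 remove [tdhf,hxrt,rlp] add [sqvn,vegs] -> 13 lines: lkcw fhdf sqvn vegs wofes coaqx wrubo gbsbb vkb eco xxe myla bxi
Hunk 2: at line 8 remove [vkb,eco,xxe] add [ayqk] -> 11 lines: lkcw fhdf sqvn vegs wofes coaqx wrubo gbsbb ayqk myla bxi
Hunk 3: at line 1 remove [sqvn,vegs,wofes] add [otqom] -> 9 lines: lkcw fhdf otqom coaqx wrubo gbsbb ayqk myla bxi
Hunk 4: at line 1 remove [fhdf] add [eapgu,pmws,brzl] -> 11 lines: lkcw eapgu pmws brzl otqom coaqx wrubo gbsbb ayqk myla bxi
Hunk 5: at line 8 remove [ayqk] add [lclb] -> 11 lines: lkcw eapgu pmws brzl otqom coaqx wrubo gbsbb lclb myla bxi
Hunk 6: at line 8 remove [lclb] add [gilnb,frvgf,xedpu] -> 13 lines: lkcw eapgu pmws brzl otqom coaqx wrubo gbsbb gilnb frvgf xedpu myla bxi

Answer: lkcw
eapgu
pmws
brzl
otqom
coaqx
wrubo
gbsbb
gilnb
frvgf
xedpu
myla
bxi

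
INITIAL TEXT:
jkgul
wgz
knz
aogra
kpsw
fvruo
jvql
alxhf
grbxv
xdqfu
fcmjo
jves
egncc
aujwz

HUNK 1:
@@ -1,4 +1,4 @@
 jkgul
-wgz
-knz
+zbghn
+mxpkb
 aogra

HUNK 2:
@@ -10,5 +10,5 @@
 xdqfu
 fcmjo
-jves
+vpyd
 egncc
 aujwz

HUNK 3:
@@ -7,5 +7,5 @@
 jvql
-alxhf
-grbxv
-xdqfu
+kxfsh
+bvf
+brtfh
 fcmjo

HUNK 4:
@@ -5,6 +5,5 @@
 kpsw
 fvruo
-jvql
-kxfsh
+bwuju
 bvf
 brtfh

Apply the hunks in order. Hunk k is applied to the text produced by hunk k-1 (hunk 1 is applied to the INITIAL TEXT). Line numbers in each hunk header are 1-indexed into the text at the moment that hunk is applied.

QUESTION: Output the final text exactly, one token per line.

Answer: jkgul
zbghn
mxpkb
aogra
kpsw
fvruo
bwuju
bvf
brtfh
fcmjo
vpyd
egncc
aujwz

Derivation:
Hunk 1: at line 1 remove [wgz,knz] add [zbghn,mxpkb] -> 14 lines: jkgul zbghn mxpkb aogra kpsw fvruo jvql alxhf grbxv xdqfu fcmjo jves egncc aujwz
Hunk 2: at line 10 remove [jves] add [vpyd] -> 14 lines: jkgul zbghn mxpkb aogra kpsw fvruo jvql alxhf grbxv xdqfu fcmjo vpyd egncc aujwz
Hunk 3: at line 7 remove [alxhf,grbxv,xdqfu] add [kxfsh,bvf,brtfh] -> 14 lines: jkgul zbghn mxpkb aogra kpsw fvruo jvql kxfsh bvf brtfh fcmjo vpyd egncc aujwz
Hunk 4: at line 5 remove [jvql,kxfsh] add [bwuju] -> 13 lines: jkgul zbghn mxpkb aogra kpsw fvruo bwuju bvf brtfh fcmjo vpyd egncc aujwz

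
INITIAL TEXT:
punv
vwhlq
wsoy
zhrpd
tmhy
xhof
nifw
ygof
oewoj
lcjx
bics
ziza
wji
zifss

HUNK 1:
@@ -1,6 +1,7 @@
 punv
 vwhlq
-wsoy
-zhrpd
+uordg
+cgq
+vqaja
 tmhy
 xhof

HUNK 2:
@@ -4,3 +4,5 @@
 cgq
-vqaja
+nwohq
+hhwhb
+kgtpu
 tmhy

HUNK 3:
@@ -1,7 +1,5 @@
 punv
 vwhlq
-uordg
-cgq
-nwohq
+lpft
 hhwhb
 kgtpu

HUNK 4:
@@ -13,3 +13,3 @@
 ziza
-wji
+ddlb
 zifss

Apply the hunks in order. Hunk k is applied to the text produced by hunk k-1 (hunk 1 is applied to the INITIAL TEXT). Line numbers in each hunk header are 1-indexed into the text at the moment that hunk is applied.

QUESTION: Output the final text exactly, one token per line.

Answer: punv
vwhlq
lpft
hhwhb
kgtpu
tmhy
xhof
nifw
ygof
oewoj
lcjx
bics
ziza
ddlb
zifss

Derivation:
Hunk 1: at line 1 remove [wsoy,zhrpd] add [uordg,cgq,vqaja] -> 15 lines: punv vwhlq uordg cgq vqaja tmhy xhof nifw ygof oewoj lcjx bics ziza wji zifss
Hunk 2: at line 4 remove [vqaja] add [nwohq,hhwhb,kgtpu] -> 17 lines: punv vwhlq uordg cgq nwohq hhwhb kgtpu tmhy xhof nifw ygof oewoj lcjx bics ziza wji zifss
Hunk 3: at line 1 remove [uordg,cgq,nwohq] add [lpft] -> 15 lines: punv vwhlq lpft hhwhb kgtpu tmhy xhof nifw ygof oewoj lcjx bics ziza wji zifss
Hunk 4: at line 13 remove [wji] add [ddlb] -> 15 lines: punv vwhlq lpft hhwhb kgtpu tmhy xhof nifw ygof oewoj lcjx bics ziza ddlb zifss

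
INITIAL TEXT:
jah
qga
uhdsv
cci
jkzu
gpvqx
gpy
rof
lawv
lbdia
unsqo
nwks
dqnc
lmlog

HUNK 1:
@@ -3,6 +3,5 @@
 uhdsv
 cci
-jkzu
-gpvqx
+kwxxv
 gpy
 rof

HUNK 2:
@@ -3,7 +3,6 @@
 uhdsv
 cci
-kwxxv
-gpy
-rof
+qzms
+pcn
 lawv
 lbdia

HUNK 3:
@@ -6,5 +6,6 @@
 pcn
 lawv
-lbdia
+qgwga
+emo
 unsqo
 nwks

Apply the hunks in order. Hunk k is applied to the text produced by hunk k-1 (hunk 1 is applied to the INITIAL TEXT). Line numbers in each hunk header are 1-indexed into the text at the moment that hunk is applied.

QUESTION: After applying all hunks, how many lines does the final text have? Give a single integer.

Hunk 1: at line 3 remove [jkzu,gpvqx] add [kwxxv] -> 13 lines: jah qga uhdsv cci kwxxv gpy rof lawv lbdia unsqo nwks dqnc lmlog
Hunk 2: at line 3 remove [kwxxv,gpy,rof] add [qzms,pcn] -> 12 lines: jah qga uhdsv cci qzms pcn lawv lbdia unsqo nwks dqnc lmlog
Hunk 3: at line 6 remove [lbdia] add [qgwga,emo] -> 13 lines: jah qga uhdsv cci qzms pcn lawv qgwga emo unsqo nwks dqnc lmlog
Final line count: 13

Answer: 13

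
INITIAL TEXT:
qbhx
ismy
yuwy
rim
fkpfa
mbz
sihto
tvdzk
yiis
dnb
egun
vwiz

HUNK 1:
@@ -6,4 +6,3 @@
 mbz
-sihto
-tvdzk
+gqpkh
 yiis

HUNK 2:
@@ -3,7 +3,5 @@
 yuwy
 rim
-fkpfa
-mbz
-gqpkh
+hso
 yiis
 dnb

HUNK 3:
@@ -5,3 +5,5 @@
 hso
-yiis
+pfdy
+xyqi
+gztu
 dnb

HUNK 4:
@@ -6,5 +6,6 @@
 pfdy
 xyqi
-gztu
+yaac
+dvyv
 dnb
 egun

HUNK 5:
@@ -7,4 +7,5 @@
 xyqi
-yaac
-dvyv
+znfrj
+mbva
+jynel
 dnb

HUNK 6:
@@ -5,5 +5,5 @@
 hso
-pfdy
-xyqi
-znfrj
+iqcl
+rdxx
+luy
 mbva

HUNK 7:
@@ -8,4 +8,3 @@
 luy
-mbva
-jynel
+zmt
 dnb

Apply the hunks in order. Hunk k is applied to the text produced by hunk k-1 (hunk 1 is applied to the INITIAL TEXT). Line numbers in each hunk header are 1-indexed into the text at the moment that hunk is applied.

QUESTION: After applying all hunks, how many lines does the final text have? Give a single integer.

Answer: 12

Derivation:
Hunk 1: at line 6 remove [sihto,tvdzk] add [gqpkh] -> 11 lines: qbhx ismy yuwy rim fkpfa mbz gqpkh yiis dnb egun vwiz
Hunk 2: at line 3 remove [fkpfa,mbz,gqpkh] add [hso] -> 9 lines: qbhx ismy yuwy rim hso yiis dnb egun vwiz
Hunk 3: at line 5 remove [yiis] add [pfdy,xyqi,gztu] -> 11 lines: qbhx ismy yuwy rim hso pfdy xyqi gztu dnb egun vwiz
Hunk 4: at line 6 remove [gztu] add [yaac,dvyv] -> 12 lines: qbhx ismy yuwy rim hso pfdy xyqi yaac dvyv dnb egun vwiz
Hunk 5: at line 7 remove [yaac,dvyv] add [znfrj,mbva,jynel] -> 13 lines: qbhx ismy yuwy rim hso pfdy xyqi znfrj mbva jynel dnb egun vwiz
Hunk 6: at line 5 remove [pfdy,xyqi,znfrj] add [iqcl,rdxx,luy] -> 13 lines: qbhx ismy yuwy rim hso iqcl rdxx luy mbva jynel dnb egun vwiz
Hunk 7: at line 8 remove [mbva,jynel] add [zmt] -> 12 lines: qbhx ismy yuwy rim hso iqcl rdxx luy zmt dnb egun vwiz
Final line count: 12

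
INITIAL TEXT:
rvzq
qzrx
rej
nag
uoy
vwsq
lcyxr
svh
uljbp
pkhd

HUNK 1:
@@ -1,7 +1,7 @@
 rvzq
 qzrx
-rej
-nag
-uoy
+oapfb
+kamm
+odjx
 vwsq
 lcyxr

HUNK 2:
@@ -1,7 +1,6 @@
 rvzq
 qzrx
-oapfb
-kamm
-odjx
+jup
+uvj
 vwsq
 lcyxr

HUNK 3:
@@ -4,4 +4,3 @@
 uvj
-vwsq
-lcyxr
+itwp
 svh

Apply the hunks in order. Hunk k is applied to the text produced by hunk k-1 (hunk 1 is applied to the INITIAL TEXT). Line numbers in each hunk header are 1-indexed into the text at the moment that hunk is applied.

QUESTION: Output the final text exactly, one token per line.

Hunk 1: at line 1 remove [rej,nag,uoy] add [oapfb,kamm,odjx] -> 10 lines: rvzq qzrx oapfb kamm odjx vwsq lcyxr svh uljbp pkhd
Hunk 2: at line 1 remove [oapfb,kamm,odjx] add [jup,uvj] -> 9 lines: rvzq qzrx jup uvj vwsq lcyxr svh uljbp pkhd
Hunk 3: at line 4 remove [vwsq,lcyxr] add [itwp] -> 8 lines: rvzq qzrx jup uvj itwp svh uljbp pkhd

Answer: rvzq
qzrx
jup
uvj
itwp
svh
uljbp
pkhd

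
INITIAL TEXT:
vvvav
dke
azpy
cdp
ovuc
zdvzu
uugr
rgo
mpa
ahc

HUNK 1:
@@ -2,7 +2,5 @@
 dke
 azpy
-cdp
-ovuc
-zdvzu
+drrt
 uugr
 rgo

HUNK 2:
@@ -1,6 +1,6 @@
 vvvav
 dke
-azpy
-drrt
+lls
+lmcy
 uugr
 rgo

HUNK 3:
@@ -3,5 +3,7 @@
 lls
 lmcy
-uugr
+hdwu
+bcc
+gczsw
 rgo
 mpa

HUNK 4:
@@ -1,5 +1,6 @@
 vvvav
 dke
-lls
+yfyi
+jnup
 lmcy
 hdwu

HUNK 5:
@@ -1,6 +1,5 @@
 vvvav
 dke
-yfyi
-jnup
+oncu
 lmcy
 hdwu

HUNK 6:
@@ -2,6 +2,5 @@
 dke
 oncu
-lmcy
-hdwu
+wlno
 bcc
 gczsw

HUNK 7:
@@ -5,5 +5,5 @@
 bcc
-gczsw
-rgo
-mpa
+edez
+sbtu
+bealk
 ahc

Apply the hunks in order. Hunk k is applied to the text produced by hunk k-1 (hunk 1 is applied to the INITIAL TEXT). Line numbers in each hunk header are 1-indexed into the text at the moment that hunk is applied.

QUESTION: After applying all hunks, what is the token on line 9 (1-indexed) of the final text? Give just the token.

Hunk 1: at line 2 remove [cdp,ovuc,zdvzu] add [drrt] -> 8 lines: vvvav dke azpy drrt uugr rgo mpa ahc
Hunk 2: at line 1 remove [azpy,drrt] add [lls,lmcy] -> 8 lines: vvvav dke lls lmcy uugr rgo mpa ahc
Hunk 3: at line 3 remove [uugr] add [hdwu,bcc,gczsw] -> 10 lines: vvvav dke lls lmcy hdwu bcc gczsw rgo mpa ahc
Hunk 4: at line 1 remove [lls] add [yfyi,jnup] -> 11 lines: vvvav dke yfyi jnup lmcy hdwu bcc gczsw rgo mpa ahc
Hunk 5: at line 1 remove [yfyi,jnup] add [oncu] -> 10 lines: vvvav dke oncu lmcy hdwu bcc gczsw rgo mpa ahc
Hunk 6: at line 2 remove [lmcy,hdwu] add [wlno] -> 9 lines: vvvav dke oncu wlno bcc gczsw rgo mpa ahc
Hunk 7: at line 5 remove [gczsw,rgo,mpa] add [edez,sbtu,bealk] -> 9 lines: vvvav dke oncu wlno bcc edez sbtu bealk ahc
Final line 9: ahc

Answer: ahc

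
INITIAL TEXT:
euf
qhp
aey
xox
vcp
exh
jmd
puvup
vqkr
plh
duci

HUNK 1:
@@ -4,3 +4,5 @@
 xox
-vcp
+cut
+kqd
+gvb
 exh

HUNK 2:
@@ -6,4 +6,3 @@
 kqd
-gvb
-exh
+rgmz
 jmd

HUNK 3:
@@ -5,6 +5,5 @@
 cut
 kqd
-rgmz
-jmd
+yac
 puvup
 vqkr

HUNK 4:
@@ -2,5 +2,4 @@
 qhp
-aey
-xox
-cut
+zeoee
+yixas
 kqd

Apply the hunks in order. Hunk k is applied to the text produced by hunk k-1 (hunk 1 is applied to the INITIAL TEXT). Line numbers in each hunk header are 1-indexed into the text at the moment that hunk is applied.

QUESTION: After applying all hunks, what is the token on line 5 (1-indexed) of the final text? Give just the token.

Answer: kqd

Derivation:
Hunk 1: at line 4 remove [vcp] add [cut,kqd,gvb] -> 13 lines: euf qhp aey xox cut kqd gvb exh jmd puvup vqkr plh duci
Hunk 2: at line 6 remove [gvb,exh] add [rgmz] -> 12 lines: euf qhp aey xox cut kqd rgmz jmd puvup vqkr plh duci
Hunk 3: at line 5 remove [rgmz,jmd] add [yac] -> 11 lines: euf qhp aey xox cut kqd yac puvup vqkr plh duci
Hunk 4: at line 2 remove [aey,xox,cut] add [zeoee,yixas] -> 10 lines: euf qhp zeoee yixas kqd yac puvup vqkr plh duci
Final line 5: kqd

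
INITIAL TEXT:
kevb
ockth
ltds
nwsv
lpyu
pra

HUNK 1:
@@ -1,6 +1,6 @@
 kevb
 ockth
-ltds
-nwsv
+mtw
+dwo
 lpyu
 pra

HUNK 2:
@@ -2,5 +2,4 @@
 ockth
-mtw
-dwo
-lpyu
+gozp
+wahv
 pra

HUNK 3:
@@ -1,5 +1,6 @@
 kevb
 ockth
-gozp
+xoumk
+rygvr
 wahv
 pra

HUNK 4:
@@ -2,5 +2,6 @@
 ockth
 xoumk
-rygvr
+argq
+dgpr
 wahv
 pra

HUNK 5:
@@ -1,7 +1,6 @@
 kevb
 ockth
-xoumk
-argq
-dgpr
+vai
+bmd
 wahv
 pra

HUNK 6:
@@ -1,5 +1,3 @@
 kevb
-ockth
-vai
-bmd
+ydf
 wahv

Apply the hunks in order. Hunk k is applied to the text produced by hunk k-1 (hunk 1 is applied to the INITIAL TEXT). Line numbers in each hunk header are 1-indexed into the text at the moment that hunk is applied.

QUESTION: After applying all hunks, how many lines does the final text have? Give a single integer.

Hunk 1: at line 1 remove [ltds,nwsv] add [mtw,dwo] -> 6 lines: kevb ockth mtw dwo lpyu pra
Hunk 2: at line 2 remove [mtw,dwo,lpyu] add [gozp,wahv] -> 5 lines: kevb ockth gozp wahv pra
Hunk 3: at line 1 remove [gozp] add [xoumk,rygvr] -> 6 lines: kevb ockth xoumk rygvr wahv pra
Hunk 4: at line 2 remove [rygvr] add [argq,dgpr] -> 7 lines: kevb ockth xoumk argq dgpr wahv pra
Hunk 5: at line 1 remove [xoumk,argq,dgpr] add [vai,bmd] -> 6 lines: kevb ockth vai bmd wahv pra
Hunk 6: at line 1 remove [ockth,vai,bmd] add [ydf] -> 4 lines: kevb ydf wahv pra
Final line count: 4

Answer: 4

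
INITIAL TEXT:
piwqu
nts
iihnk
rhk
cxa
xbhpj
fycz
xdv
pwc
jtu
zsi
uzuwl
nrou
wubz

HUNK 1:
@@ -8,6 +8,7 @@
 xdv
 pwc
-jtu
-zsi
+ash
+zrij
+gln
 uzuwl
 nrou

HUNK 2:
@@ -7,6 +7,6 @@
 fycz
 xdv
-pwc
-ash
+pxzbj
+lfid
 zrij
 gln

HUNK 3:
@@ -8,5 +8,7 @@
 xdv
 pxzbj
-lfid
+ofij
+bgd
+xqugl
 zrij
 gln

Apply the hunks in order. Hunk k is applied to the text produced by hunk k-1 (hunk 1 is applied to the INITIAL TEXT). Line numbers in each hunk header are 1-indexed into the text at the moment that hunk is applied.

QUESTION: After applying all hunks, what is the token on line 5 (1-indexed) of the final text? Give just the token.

Hunk 1: at line 8 remove [jtu,zsi] add [ash,zrij,gln] -> 15 lines: piwqu nts iihnk rhk cxa xbhpj fycz xdv pwc ash zrij gln uzuwl nrou wubz
Hunk 2: at line 7 remove [pwc,ash] add [pxzbj,lfid] -> 15 lines: piwqu nts iihnk rhk cxa xbhpj fycz xdv pxzbj lfid zrij gln uzuwl nrou wubz
Hunk 3: at line 8 remove [lfid] add [ofij,bgd,xqugl] -> 17 lines: piwqu nts iihnk rhk cxa xbhpj fycz xdv pxzbj ofij bgd xqugl zrij gln uzuwl nrou wubz
Final line 5: cxa

Answer: cxa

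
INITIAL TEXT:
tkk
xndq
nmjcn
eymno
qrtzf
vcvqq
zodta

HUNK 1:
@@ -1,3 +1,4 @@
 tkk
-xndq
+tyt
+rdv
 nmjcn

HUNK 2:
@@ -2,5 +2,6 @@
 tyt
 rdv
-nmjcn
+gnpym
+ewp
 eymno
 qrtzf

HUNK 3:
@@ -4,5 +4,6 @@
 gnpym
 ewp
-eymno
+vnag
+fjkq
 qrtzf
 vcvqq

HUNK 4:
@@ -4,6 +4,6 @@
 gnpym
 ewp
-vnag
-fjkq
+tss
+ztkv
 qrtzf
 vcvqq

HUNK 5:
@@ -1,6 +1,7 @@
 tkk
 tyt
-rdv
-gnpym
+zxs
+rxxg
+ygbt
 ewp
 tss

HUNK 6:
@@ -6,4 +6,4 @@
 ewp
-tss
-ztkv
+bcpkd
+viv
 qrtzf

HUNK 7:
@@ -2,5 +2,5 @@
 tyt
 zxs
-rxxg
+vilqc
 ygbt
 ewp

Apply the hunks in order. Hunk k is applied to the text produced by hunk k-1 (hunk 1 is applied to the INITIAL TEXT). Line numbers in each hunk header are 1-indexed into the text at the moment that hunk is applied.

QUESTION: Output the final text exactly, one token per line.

Hunk 1: at line 1 remove [xndq] add [tyt,rdv] -> 8 lines: tkk tyt rdv nmjcn eymno qrtzf vcvqq zodta
Hunk 2: at line 2 remove [nmjcn] add [gnpym,ewp] -> 9 lines: tkk tyt rdv gnpym ewp eymno qrtzf vcvqq zodta
Hunk 3: at line 4 remove [eymno] add [vnag,fjkq] -> 10 lines: tkk tyt rdv gnpym ewp vnag fjkq qrtzf vcvqq zodta
Hunk 4: at line 4 remove [vnag,fjkq] add [tss,ztkv] -> 10 lines: tkk tyt rdv gnpym ewp tss ztkv qrtzf vcvqq zodta
Hunk 5: at line 1 remove [rdv,gnpym] add [zxs,rxxg,ygbt] -> 11 lines: tkk tyt zxs rxxg ygbt ewp tss ztkv qrtzf vcvqq zodta
Hunk 6: at line 6 remove [tss,ztkv] add [bcpkd,viv] -> 11 lines: tkk tyt zxs rxxg ygbt ewp bcpkd viv qrtzf vcvqq zodta
Hunk 7: at line 2 remove [rxxg] add [vilqc] -> 11 lines: tkk tyt zxs vilqc ygbt ewp bcpkd viv qrtzf vcvqq zodta

Answer: tkk
tyt
zxs
vilqc
ygbt
ewp
bcpkd
viv
qrtzf
vcvqq
zodta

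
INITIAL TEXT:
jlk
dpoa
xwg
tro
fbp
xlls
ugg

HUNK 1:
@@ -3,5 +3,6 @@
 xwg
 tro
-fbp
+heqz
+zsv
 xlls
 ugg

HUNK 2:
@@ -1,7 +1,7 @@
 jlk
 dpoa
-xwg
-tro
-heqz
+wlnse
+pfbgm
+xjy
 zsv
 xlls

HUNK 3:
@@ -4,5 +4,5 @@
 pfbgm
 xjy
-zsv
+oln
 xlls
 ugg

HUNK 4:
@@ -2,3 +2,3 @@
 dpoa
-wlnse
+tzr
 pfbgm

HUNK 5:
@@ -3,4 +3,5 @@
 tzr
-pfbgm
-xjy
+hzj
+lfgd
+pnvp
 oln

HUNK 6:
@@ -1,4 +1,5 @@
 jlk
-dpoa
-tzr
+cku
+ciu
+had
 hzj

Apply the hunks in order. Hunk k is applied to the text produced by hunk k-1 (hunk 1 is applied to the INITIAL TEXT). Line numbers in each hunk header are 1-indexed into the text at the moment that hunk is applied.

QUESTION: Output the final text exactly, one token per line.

Answer: jlk
cku
ciu
had
hzj
lfgd
pnvp
oln
xlls
ugg

Derivation:
Hunk 1: at line 3 remove [fbp] add [heqz,zsv] -> 8 lines: jlk dpoa xwg tro heqz zsv xlls ugg
Hunk 2: at line 1 remove [xwg,tro,heqz] add [wlnse,pfbgm,xjy] -> 8 lines: jlk dpoa wlnse pfbgm xjy zsv xlls ugg
Hunk 3: at line 4 remove [zsv] add [oln] -> 8 lines: jlk dpoa wlnse pfbgm xjy oln xlls ugg
Hunk 4: at line 2 remove [wlnse] add [tzr] -> 8 lines: jlk dpoa tzr pfbgm xjy oln xlls ugg
Hunk 5: at line 3 remove [pfbgm,xjy] add [hzj,lfgd,pnvp] -> 9 lines: jlk dpoa tzr hzj lfgd pnvp oln xlls ugg
Hunk 6: at line 1 remove [dpoa,tzr] add [cku,ciu,had] -> 10 lines: jlk cku ciu had hzj lfgd pnvp oln xlls ugg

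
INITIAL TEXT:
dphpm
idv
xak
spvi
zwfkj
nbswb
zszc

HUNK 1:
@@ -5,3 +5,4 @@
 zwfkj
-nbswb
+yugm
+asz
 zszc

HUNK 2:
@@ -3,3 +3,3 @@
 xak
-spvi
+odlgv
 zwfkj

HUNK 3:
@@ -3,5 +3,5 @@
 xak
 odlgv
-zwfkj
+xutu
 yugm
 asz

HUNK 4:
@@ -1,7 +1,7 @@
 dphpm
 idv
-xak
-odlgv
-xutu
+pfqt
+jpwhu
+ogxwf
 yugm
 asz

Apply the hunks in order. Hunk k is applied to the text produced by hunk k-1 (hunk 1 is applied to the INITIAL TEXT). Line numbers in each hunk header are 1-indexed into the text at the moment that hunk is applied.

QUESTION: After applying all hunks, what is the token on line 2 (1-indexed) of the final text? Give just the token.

Hunk 1: at line 5 remove [nbswb] add [yugm,asz] -> 8 lines: dphpm idv xak spvi zwfkj yugm asz zszc
Hunk 2: at line 3 remove [spvi] add [odlgv] -> 8 lines: dphpm idv xak odlgv zwfkj yugm asz zszc
Hunk 3: at line 3 remove [zwfkj] add [xutu] -> 8 lines: dphpm idv xak odlgv xutu yugm asz zszc
Hunk 4: at line 1 remove [xak,odlgv,xutu] add [pfqt,jpwhu,ogxwf] -> 8 lines: dphpm idv pfqt jpwhu ogxwf yugm asz zszc
Final line 2: idv

Answer: idv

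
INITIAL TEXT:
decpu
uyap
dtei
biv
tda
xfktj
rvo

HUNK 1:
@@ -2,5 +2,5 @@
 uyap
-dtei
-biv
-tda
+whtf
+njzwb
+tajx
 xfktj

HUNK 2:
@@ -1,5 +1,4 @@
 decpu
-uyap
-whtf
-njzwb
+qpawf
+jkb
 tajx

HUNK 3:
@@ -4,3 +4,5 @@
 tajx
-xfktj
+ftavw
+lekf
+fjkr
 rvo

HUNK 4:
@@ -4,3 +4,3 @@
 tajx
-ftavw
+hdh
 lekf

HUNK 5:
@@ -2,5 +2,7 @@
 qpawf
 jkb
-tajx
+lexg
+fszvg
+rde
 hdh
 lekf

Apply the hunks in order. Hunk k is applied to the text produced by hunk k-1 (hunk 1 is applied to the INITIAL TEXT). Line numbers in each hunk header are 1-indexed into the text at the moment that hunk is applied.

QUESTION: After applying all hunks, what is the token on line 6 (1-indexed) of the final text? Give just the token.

Hunk 1: at line 2 remove [dtei,biv,tda] add [whtf,njzwb,tajx] -> 7 lines: decpu uyap whtf njzwb tajx xfktj rvo
Hunk 2: at line 1 remove [uyap,whtf,njzwb] add [qpawf,jkb] -> 6 lines: decpu qpawf jkb tajx xfktj rvo
Hunk 3: at line 4 remove [xfktj] add [ftavw,lekf,fjkr] -> 8 lines: decpu qpawf jkb tajx ftavw lekf fjkr rvo
Hunk 4: at line 4 remove [ftavw] add [hdh] -> 8 lines: decpu qpawf jkb tajx hdh lekf fjkr rvo
Hunk 5: at line 2 remove [tajx] add [lexg,fszvg,rde] -> 10 lines: decpu qpawf jkb lexg fszvg rde hdh lekf fjkr rvo
Final line 6: rde

Answer: rde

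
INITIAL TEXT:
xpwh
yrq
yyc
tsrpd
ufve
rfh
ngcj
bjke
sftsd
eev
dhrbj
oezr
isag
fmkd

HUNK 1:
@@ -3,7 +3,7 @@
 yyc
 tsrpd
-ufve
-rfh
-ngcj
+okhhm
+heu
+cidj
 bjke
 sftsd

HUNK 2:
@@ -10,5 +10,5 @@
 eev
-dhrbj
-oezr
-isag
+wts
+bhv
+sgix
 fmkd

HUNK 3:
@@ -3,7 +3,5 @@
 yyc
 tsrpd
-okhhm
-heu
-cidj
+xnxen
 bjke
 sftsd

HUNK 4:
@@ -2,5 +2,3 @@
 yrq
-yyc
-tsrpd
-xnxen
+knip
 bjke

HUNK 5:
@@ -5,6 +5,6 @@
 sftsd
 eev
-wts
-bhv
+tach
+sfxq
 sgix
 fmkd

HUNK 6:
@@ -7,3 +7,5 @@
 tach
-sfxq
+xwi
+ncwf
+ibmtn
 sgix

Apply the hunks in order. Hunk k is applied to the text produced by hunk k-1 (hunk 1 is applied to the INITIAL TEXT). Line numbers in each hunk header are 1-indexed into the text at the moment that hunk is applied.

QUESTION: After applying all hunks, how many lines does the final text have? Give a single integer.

Hunk 1: at line 3 remove [ufve,rfh,ngcj] add [okhhm,heu,cidj] -> 14 lines: xpwh yrq yyc tsrpd okhhm heu cidj bjke sftsd eev dhrbj oezr isag fmkd
Hunk 2: at line 10 remove [dhrbj,oezr,isag] add [wts,bhv,sgix] -> 14 lines: xpwh yrq yyc tsrpd okhhm heu cidj bjke sftsd eev wts bhv sgix fmkd
Hunk 3: at line 3 remove [okhhm,heu,cidj] add [xnxen] -> 12 lines: xpwh yrq yyc tsrpd xnxen bjke sftsd eev wts bhv sgix fmkd
Hunk 4: at line 2 remove [yyc,tsrpd,xnxen] add [knip] -> 10 lines: xpwh yrq knip bjke sftsd eev wts bhv sgix fmkd
Hunk 5: at line 5 remove [wts,bhv] add [tach,sfxq] -> 10 lines: xpwh yrq knip bjke sftsd eev tach sfxq sgix fmkd
Hunk 6: at line 7 remove [sfxq] add [xwi,ncwf,ibmtn] -> 12 lines: xpwh yrq knip bjke sftsd eev tach xwi ncwf ibmtn sgix fmkd
Final line count: 12

Answer: 12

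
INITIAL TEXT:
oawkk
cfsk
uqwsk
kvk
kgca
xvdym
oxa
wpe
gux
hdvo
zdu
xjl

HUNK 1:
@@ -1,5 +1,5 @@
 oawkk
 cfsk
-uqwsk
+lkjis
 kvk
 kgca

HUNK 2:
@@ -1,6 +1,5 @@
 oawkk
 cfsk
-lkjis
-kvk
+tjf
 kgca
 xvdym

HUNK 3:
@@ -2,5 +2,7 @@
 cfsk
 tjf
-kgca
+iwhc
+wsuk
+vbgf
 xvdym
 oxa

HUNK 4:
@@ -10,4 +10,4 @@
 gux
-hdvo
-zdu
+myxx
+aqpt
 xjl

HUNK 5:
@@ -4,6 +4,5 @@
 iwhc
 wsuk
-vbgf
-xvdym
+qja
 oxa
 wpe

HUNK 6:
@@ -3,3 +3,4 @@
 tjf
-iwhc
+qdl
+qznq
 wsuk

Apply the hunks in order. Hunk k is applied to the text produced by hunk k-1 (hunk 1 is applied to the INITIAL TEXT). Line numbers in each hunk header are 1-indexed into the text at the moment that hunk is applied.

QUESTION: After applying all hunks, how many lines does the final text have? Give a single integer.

Answer: 13

Derivation:
Hunk 1: at line 1 remove [uqwsk] add [lkjis] -> 12 lines: oawkk cfsk lkjis kvk kgca xvdym oxa wpe gux hdvo zdu xjl
Hunk 2: at line 1 remove [lkjis,kvk] add [tjf] -> 11 lines: oawkk cfsk tjf kgca xvdym oxa wpe gux hdvo zdu xjl
Hunk 3: at line 2 remove [kgca] add [iwhc,wsuk,vbgf] -> 13 lines: oawkk cfsk tjf iwhc wsuk vbgf xvdym oxa wpe gux hdvo zdu xjl
Hunk 4: at line 10 remove [hdvo,zdu] add [myxx,aqpt] -> 13 lines: oawkk cfsk tjf iwhc wsuk vbgf xvdym oxa wpe gux myxx aqpt xjl
Hunk 5: at line 4 remove [vbgf,xvdym] add [qja] -> 12 lines: oawkk cfsk tjf iwhc wsuk qja oxa wpe gux myxx aqpt xjl
Hunk 6: at line 3 remove [iwhc] add [qdl,qznq] -> 13 lines: oawkk cfsk tjf qdl qznq wsuk qja oxa wpe gux myxx aqpt xjl
Final line count: 13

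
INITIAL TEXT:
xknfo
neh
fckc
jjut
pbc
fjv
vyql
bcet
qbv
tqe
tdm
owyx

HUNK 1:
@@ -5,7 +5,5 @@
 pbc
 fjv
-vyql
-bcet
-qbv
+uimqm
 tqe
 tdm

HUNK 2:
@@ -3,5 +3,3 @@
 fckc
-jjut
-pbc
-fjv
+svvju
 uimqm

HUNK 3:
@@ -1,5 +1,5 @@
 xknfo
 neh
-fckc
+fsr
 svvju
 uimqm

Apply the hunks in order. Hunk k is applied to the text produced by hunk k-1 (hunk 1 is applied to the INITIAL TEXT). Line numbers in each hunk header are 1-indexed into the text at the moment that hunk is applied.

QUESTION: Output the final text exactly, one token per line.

Hunk 1: at line 5 remove [vyql,bcet,qbv] add [uimqm] -> 10 lines: xknfo neh fckc jjut pbc fjv uimqm tqe tdm owyx
Hunk 2: at line 3 remove [jjut,pbc,fjv] add [svvju] -> 8 lines: xknfo neh fckc svvju uimqm tqe tdm owyx
Hunk 3: at line 1 remove [fckc] add [fsr] -> 8 lines: xknfo neh fsr svvju uimqm tqe tdm owyx

Answer: xknfo
neh
fsr
svvju
uimqm
tqe
tdm
owyx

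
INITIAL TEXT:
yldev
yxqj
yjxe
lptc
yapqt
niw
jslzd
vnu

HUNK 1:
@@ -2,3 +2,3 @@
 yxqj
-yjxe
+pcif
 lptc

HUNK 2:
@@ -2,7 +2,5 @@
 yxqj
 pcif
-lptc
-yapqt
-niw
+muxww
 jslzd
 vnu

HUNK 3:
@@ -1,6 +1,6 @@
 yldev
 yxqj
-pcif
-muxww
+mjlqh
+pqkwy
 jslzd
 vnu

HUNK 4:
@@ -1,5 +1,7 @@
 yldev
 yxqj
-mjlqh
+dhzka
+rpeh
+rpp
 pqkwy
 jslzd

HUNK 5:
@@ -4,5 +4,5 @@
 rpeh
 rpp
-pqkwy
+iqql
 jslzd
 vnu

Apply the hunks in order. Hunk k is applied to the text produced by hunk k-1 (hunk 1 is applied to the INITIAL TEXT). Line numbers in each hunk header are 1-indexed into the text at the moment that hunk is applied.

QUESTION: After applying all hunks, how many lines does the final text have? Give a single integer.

Answer: 8

Derivation:
Hunk 1: at line 2 remove [yjxe] add [pcif] -> 8 lines: yldev yxqj pcif lptc yapqt niw jslzd vnu
Hunk 2: at line 2 remove [lptc,yapqt,niw] add [muxww] -> 6 lines: yldev yxqj pcif muxww jslzd vnu
Hunk 3: at line 1 remove [pcif,muxww] add [mjlqh,pqkwy] -> 6 lines: yldev yxqj mjlqh pqkwy jslzd vnu
Hunk 4: at line 1 remove [mjlqh] add [dhzka,rpeh,rpp] -> 8 lines: yldev yxqj dhzka rpeh rpp pqkwy jslzd vnu
Hunk 5: at line 4 remove [pqkwy] add [iqql] -> 8 lines: yldev yxqj dhzka rpeh rpp iqql jslzd vnu
Final line count: 8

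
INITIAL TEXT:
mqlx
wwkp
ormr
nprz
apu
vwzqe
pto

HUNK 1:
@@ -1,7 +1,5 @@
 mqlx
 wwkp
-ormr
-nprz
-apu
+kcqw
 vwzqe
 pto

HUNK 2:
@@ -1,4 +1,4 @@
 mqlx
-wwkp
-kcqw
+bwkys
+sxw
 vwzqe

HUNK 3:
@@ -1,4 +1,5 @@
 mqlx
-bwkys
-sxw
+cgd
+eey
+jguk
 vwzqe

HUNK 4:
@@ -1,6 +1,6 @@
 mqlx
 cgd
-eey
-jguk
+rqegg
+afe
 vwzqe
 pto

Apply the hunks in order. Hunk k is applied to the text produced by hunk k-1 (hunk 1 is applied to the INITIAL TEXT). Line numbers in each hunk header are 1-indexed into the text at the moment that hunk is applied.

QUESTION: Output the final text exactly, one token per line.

Hunk 1: at line 1 remove [ormr,nprz,apu] add [kcqw] -> 5 lines: mqlx wwkp kcqw vwzqe pto
Hunk 2: at line 1 remove [wwkp,kcqw] add [bwkys,sxw] -> 5 lines: mqlx bwkys sxw vwzqe pto
Hunk 3: at line 1 remove [bwkys,sxw] add [cgd,eey,jguk] -> 6 lines: mqlx cgd eey jguk vwzqe pto
Hunk 4: at line 1 remove [eey,jguk] add [rqegg,afe] -> 6 lines: mqlx cgd rqegg afe vwzqe pto

Answer: mqlx
cgd
rqegg
afe
vwzqe
pto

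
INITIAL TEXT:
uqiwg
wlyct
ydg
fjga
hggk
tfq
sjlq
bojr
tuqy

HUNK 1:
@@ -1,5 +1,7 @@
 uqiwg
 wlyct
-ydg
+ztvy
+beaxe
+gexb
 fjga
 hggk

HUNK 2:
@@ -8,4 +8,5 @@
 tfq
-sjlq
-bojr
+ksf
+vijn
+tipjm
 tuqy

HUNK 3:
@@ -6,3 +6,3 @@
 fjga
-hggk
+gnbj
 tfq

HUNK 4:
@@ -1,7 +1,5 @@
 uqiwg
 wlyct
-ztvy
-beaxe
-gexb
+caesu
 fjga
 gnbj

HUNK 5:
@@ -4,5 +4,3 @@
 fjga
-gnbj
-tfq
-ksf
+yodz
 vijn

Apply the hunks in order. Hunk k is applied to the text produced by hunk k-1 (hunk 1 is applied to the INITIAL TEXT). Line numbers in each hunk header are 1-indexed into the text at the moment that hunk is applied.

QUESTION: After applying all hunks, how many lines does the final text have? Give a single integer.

Answer: 8

Derivation:
Hunk 1: at line 1 remove [ydg] add [ztvy,beaxe,gexb] -> 11 lines: uqiwg wlyct ztvy beaxe gexb fjga hggk tfq sjlq bojr tuqy
Hunk 2: at line 8 remove [sjlq,bojr] add [ksf,vijn,tipjm] -> 12 lines: uqiwg wlyct ztvy beaxe gexb fjga hggk tfq ksf vijn tipjm tuqy
Hunk 3: at line 6 remove [hggk] add [gnbj] -> 12 lines: uqiwg wlyct ztvy beaxe gexb fjga gnbj tfq ksf vijn tipjm tuqy
Hunk 4: at line 1 remove [ztvy,beaxe,gexb] add [caesu] -> 10 lines: uqiwg wlyct caesu fjga gnbj tfq ksf vijn tipjm tuqy
Hunk 5: at line 4 remove [gnbj,tfq,ksf] add [yodz] -> 8 lines: uqiwg wlyct caesu fjga yodz vijn tipjm tuqy
Final line count: 8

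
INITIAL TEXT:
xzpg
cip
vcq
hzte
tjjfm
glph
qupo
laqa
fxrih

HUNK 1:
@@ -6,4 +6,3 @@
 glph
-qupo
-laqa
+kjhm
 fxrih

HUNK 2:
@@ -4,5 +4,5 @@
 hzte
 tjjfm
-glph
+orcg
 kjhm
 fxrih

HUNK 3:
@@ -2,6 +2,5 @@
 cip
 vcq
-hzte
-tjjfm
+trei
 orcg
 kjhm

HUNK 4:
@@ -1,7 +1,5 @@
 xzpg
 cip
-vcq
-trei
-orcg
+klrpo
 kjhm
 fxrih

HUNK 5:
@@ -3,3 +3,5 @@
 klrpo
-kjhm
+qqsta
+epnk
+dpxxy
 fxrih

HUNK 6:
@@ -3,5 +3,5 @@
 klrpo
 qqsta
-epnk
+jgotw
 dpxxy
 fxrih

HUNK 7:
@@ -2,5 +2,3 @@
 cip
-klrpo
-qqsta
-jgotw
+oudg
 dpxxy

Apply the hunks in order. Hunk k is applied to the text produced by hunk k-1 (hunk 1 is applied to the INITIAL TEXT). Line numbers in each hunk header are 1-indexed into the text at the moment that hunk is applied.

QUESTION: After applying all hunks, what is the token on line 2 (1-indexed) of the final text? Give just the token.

Hunk 1: at line 6 remove [qupo,laqa] add [kjhm] -> 8 lines: xzpg cip vcq hzte tjjfm glph kjhm fxrih
Hunk 2: at line 4 remove [glph] add [orcg] -> 8 lines: xzpg cip vcq hzte tjjfm orcg kjhm fxrih
Hunk 3: at line 2 remove [hzte,tjjfm] add [trei] -> 7 lines: xzpg cip vcq trei orcg kjhm fxrih
Hunk 4: at line 1 remove [vcq,trei,orcg] add [klrpo] -> 5 lines: xzpg cip klrpo kjhm fxrih
Hunk 5: at line 3 remove [kjhm] add [qqsta,epnk,dpxxy] -> 7 lines: xzpg cip klrpo qqsta epnk dpxxy fxrih
Hunk 6: at line 3 remove [epnk] add [jgotw] -> 7 lines: xzpg cip klrpo qqsta jgotw dpxxy fxrih
Hunk 7: at line 2 remove [klrpo,qqsta,jgotw] add [oudg] -> 5 lines: xzpg cip oudg dpxxy fxrih
Final line 2: cip

Answer: cip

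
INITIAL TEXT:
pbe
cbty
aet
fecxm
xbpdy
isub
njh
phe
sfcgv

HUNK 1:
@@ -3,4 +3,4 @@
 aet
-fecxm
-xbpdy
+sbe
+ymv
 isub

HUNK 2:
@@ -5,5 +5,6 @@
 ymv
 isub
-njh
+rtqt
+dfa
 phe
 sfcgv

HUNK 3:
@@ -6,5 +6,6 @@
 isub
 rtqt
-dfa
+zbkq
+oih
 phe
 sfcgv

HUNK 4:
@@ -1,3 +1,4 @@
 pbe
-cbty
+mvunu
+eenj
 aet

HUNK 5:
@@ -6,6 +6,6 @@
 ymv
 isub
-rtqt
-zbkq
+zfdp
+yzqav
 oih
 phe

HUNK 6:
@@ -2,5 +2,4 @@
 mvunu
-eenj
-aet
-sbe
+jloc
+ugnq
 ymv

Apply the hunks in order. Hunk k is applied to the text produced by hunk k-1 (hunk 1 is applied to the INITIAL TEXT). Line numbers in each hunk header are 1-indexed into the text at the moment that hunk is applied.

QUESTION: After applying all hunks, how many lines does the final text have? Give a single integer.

Hunk 1: at line 3 remove [fecxm,xbpdy] add [sbe,ymv] -> 9 lines: pbe cbty aet sbe ymv isub njh phe sfcgv
Hunk 2: at line 5 remove [njh] add [rtqt,dfa] -> 10 lines: pbe cbty aet sbe ymv isub rtqt dfa phe sfcgv
Hunk 3: at line 6 remove [dfa] add [zbkq,oih] -> 11 lines: pbe cbty aet sbe ymv isub rtqt zbkq oih phe sfcgv
Hunk 4: at line 1 remove [cbty] add [mvunu,eenj] -> 12 lines: pbe mvunu eenj aet sbe ymv isub rtqt zbkq oih phe sfcgv
Hunk 5: at line 6 remove [rtqt,zbkq] add [zfdp,yzqav] -> 12 lines: pbe mvunu eenj aet sbe ymv isub zfdp yzqav oih phe sfcgv
Hunk 6: at line 2 remove [eenj,aet,sbe] add [jloc,ugnq] -> 11 lines: pbe mvunu jloc ugnq ymv isub zfdp yzqav oih phe sfcgv
Final line count: 11

Answer: 11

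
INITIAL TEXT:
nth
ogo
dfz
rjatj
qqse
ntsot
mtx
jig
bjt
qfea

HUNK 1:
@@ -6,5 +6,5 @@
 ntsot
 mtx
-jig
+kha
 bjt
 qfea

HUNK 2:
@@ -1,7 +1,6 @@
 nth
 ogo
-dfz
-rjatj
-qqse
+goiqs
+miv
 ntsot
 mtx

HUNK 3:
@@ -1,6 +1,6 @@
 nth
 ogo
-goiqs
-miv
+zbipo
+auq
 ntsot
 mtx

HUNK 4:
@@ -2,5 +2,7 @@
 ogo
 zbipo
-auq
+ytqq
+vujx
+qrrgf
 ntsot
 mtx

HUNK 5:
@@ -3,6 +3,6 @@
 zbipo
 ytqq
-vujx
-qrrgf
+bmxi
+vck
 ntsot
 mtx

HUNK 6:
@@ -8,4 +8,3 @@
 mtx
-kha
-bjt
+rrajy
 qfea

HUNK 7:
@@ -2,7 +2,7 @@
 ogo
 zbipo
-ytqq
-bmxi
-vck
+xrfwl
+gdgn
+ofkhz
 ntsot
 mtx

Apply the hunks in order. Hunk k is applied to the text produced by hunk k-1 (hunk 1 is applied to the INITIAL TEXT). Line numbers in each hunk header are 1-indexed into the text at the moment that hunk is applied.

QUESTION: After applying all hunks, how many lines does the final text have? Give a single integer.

Hunk 1: at line 6 remove [jig] add [kha] -> 10 lines: nth ogo dfz rjatj qqse ntsot mtx kha bjt qfea
Hunk 2: at line 1 remove [dfz,rjatj,qqse] add [goiqs,miv] -> 9 lines: nth ogo goiqs miv ntsot mtx kha bjt qfea
Hunk 3: at line 1 remove [goiqs,miv] add [zbipo,auq] -> 9 lines: nth ogo zbipo auq ntsot mtx kha bjt qfea
Hunk 4: at line 2 remove [auq] add [ytqq,vujx,qrrgf] -> 11 lines: nth ogo zbipo ytqq vujx qrrgf ntsot mtx kha bjt qfea
Hunk 5: at line 3 remove [vujx,qrrgf] add [bmxi,vck] -> 11 lines: nth ogo zbipo ytqq bmxi vck ntsot mtx kha bjt qfea
Hunk 6: at line 8 remove [kha,bjt] add [rrajy] -> 10 lines: nth ogo zbipo ytqq bmxi vck ntsot mtx rrajy qfea
Hunk 7: at line 2 remove [ytqq,bmxi,vck] add [xrfwl,gdgn,ofkhz] -> 10 lines: nth ogo zbipo xrfwl gdgn ofkhz ntsot mtx rrajy qfea
Final line count: 10

Answer: 10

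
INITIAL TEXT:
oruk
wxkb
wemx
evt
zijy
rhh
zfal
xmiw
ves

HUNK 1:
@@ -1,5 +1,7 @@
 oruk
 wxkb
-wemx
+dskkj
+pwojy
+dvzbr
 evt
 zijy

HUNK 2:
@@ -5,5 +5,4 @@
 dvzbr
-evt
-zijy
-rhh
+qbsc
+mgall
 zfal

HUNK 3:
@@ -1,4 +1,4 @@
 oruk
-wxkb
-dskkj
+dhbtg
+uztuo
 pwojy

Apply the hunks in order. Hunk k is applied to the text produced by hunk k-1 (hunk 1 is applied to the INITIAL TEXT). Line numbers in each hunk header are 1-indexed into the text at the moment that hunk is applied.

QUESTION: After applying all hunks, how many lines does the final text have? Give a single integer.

Answer: 10

Derivation:
Hunk 1: at line 1 remove [wemx] add [dskkj,pwojy,dvzbr] -> 11 lines: oruk wxkb dskkj pwojy dvzbr evt zijy rhh zfal xmiw ves
Hunk 2: at line 5 remove [evt,zijy,rhh] add [qbsc,mgall] -> 10 lines: oruk wxkb dskkj pwojy dvzbr qbsc mgall zfal xmiw ves
Hunk 3: at line 1 remove [wxkb,dskkj] add [dhbtg,uztuo] -> 10 lines: oruk dhbtg uztuo pwojy dvzbr qbsc mgall zfal xmiw ves
Final line count: 10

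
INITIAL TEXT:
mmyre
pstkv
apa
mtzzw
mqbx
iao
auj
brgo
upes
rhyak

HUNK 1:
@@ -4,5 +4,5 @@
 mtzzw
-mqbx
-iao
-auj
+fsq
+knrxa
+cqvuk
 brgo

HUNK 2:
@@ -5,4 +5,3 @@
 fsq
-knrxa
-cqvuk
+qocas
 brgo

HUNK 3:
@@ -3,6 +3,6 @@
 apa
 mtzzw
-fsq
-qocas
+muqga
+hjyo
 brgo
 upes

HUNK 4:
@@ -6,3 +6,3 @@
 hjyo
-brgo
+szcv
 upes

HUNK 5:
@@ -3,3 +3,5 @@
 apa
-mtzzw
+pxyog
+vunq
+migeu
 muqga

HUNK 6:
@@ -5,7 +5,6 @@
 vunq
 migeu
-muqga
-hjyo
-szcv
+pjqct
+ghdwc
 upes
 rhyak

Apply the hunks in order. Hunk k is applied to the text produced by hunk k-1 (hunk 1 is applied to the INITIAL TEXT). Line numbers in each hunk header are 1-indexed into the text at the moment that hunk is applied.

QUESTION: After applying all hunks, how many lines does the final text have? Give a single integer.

Hunk 1: at line 4 remove [mqbx,iao,auj] add [fsq,knrxa,cqvuk] -> 10 lines: mmyre pstkv apa mtzzw fsq knrxa cqvuk brgo upes rhyak
Hunk 2: at line 5 remove [knrxa,cqvuk] add [qocas] -> 9 lines: mmyre pstkv apa mtzzw fsq qocas brgo upes rhyak
Hunk 3: at line 3 remove [fsq,qocas] add [muqga,hjyo] -> 9 lines: mmyre pstkv apa mtzzw muqga hjyo brgo upes rhyak
Hunk 4: at line 6 remove [brgo] add [szcv] -> 9 lines: mmyre pstkv apa mtzzw muqga hjyo szcv upes rhyak
Hunk 5: at line 3 remove [mtzzw] add [pxyog,vunq,migeu] -> 11 lines: mmyre pstkv apa pxyog vunq migeu muqga hjyo szcv upes rhyak
Hunk 6: at line 5 remove [muqga,hjyo,szcv] add [pjqct,ghdwc] -> 10 lines: mmyre pstkv apa pxyog vunq migeu pjqct ghdwc upes rhyak
Final line count: 10

Answer: 10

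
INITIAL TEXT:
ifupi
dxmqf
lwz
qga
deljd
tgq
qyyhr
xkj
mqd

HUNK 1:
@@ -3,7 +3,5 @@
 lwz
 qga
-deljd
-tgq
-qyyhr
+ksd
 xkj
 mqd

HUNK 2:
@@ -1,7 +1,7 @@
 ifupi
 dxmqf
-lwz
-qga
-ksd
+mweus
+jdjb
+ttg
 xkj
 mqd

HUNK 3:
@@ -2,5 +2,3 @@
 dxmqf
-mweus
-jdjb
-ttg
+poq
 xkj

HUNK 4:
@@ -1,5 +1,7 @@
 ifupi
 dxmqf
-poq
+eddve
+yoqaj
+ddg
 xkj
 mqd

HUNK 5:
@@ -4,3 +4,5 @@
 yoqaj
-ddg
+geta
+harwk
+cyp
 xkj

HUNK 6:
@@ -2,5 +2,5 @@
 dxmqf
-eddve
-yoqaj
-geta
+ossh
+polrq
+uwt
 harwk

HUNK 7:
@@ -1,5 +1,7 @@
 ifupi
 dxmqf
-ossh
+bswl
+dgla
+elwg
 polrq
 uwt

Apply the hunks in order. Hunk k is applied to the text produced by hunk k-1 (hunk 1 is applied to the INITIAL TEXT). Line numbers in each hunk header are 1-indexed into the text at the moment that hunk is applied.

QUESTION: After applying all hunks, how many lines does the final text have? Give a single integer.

Hunk 1: at line 3 remove [deljd,tgq,qyyhr] add [ksd] -> 7 lines: ifupi dxmqf lwz qga ksd xkj mqd
Hunk 2: at line 1 remove [lwz,qga,ksd] add [mweus,jdjb,ttg] -> 7 lines: ifupi dxmqf mweus jdjb ttg xkj mqd
Hunk 3: at line 2 remove [mweus,jdjb,ttg] add [poq] -> 5 lines: ifupi dxmqf poq xkj mqd
Hunk 4: at line 1 remove [poq] add [eddve,yoqaj,ddg] -> 7 lines: ifupi dxmqf eddve yoqaj ddg xkj mqd
Hunk 5: at line 4 remove [ddg] add [geta,harwk,cyp] -> 9 lines: ifupi dxmqf eddve yoqaj geta harwk cyp xkj mqd
Hunk 6: at line 2 remove [eddve,yoqaj,geta] add [ossh,polrq,uwt] -> 9 lines: ifupi dxmqf ossh polrq uwt harwk cyp xkj mqd
Hunk 7: at line 1 remove [ossh] add [bswl,dgla,elwg] -> 11 lines: ifupi dxmqf bswl dgla elwg polrq uwt harwk cyp xkj mqd
Final line count: 11

Answer: 11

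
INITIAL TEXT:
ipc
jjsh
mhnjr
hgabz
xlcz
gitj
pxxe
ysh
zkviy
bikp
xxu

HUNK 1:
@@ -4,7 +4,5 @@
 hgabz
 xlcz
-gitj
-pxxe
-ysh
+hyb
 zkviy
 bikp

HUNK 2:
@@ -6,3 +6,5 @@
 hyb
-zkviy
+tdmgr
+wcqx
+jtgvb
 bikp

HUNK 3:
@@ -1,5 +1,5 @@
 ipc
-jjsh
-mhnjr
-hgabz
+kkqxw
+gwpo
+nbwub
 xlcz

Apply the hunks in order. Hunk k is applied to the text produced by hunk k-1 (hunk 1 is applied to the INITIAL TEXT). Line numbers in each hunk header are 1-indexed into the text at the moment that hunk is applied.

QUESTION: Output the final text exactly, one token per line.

Hunk 1: at line 4 remove [gitj,pxxe,ysh] add [hyb] -> 9 lines: ipc jjsh mhnjr hgabz xlcz hyb zkviy bikp xxu
Hunk 2: at line 6 remove [zkviy] add [tdmgr,wcqx,jtgvb] -> 11 lines: ipc jjsh mhnjr hgabz xlcz hyb tdmgr wcqx jtgvb bikp xxu
Hunk 3: at line 1 remove [jjsh,mhnjr,hgabz] add [kkqxw,gwpo,nbwub] -> 11 lines: ipc kkqxw gwpo nbwub xlcz hyb tdmgr wcqx jtgvb bikp xxu

Answer: ipc
kkqxw
gwpo
nbwub
xlcz
hyb
tdmgr
wcqx
jtgvb
bikp
xxu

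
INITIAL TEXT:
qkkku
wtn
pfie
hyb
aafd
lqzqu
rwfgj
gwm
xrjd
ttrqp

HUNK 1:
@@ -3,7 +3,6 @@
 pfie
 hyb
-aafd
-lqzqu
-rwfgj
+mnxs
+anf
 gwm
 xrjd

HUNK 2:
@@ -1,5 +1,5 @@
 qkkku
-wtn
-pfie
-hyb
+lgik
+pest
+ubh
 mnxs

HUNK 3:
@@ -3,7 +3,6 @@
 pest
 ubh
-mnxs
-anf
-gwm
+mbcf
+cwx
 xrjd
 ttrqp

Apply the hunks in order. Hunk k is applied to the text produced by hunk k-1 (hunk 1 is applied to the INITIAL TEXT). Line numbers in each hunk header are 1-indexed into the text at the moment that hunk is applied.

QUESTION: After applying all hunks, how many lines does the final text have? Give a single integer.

Answer: 8

Derivation:
Hunk 1: at line 3 remove [aafd,lqzqu,rwfgj] add [mnxs,anf] -> 9 lines: qkkku wtn pfie hyb mnxs anf gwm xrjd ttrqp
Hunk 2: at line 1 remove [wtn,pfie,hyb] add [lgik,pest,ubh] -> 9 lines: qkkku lgik pest ubh mnxs anf gwm xrjd ttrqp
Hunk 3: at line 3 remove [mnxs,anf,gwm] add [mbcf,cwx] -> 8 lines: qkkku lgik pest ubh mbcf cwx xrjd ttrqp
Final line count: 8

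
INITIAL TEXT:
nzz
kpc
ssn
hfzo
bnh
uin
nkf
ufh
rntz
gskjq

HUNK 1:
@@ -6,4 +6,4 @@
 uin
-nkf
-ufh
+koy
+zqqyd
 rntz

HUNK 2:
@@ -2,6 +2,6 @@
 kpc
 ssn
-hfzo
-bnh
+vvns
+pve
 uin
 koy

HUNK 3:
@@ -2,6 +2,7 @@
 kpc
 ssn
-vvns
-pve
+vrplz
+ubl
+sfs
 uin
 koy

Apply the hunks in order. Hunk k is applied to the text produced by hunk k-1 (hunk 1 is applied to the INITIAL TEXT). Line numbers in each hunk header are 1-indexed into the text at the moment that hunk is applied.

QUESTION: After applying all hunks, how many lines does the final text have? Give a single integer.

Answer: 11

Derivation:
Hunk 1: at line 6 remove [nkf,ufh] add [koy,zqqyd] -> 10 lines: nzz kpc ssn hfzo bnh uin koy zqqyd rntz gskjq
Hunk 2: at line 2 remove [hfzo,bnh] add [vvns,pve] -> 10 lines: nzz kpc ssn vvns pve uin koy zqqyd rntz gskjq
Hunk 3: at line 2 remove [vvns,pve] add [vrplz,ubl,sfs] -> 11 lines: nzz kpc ssn vrplz ubl sfs uin koy zqqyd rntz gskjq
Final line count: 11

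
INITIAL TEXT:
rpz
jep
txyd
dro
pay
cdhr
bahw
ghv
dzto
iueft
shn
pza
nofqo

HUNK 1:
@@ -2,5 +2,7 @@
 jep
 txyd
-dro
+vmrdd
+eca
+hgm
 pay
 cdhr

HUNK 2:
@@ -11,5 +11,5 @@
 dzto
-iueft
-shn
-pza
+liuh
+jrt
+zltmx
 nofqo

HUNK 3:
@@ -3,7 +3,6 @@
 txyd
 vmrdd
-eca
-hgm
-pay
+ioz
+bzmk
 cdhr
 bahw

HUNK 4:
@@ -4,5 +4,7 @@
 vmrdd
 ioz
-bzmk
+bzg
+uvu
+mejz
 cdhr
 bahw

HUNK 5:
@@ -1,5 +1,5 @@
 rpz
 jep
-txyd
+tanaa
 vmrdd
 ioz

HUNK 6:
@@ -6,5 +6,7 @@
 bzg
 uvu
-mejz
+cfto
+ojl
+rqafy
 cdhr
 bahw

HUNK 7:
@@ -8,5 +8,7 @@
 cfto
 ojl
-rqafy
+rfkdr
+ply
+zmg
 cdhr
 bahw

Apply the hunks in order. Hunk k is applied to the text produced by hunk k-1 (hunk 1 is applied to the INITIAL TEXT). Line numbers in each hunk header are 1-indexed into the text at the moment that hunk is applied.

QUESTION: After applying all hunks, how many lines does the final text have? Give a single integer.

Hunk 1: at line 2 remove [dro] add [vmrdd,eca,hgm] -> 15 lines: rpz jep txyd vmrdd eca hgm pay cdhr bahw ghv dzto iueft shn pza nofqo
Hunk 2: at line 11 remove [iueft,shn,pza] add [liuh,jrt,zltmx] -> 15 lines: rpz jep txyd vmrdd eca hgm pay cdhr bahw ghv dzto liuh jrt zltmx nofqo
Hunk 3: at line 3 remove [eca,hgm,pay] add [ioz,bzmk] -> 14 lines: rpz jep txyd vmrdd ioz bzmk cdhr bahw ghv dzto liuh jrt zltmx nofqo
Hunk 4: at line 4 remove [bzmk] add [bzg,uvu,mejz] -> 16 lines: rpz jep txyd vmrdd ioz bzg uvu mejz cdhr bahw ghv dzto liuh jrt zltmx nofqo
Hunk 5: at line 1 remove [txyd] add [tanaa] -> 16 lines: rpz jep tanaa vmrdd ioz bzg uvu mejz cdhr bahw ghv dzto liuh jrt zltmx nofqo
Hunk 6: at line 6 remove [mejz] add [cfto,ojl,rqafy] -> 18 lines: rpz jep tanaa vmrdd ioz bzg uvu cfto ojl rqafy cdhr bahw ghv dzto liuh jrt zltmx nofqo
Hunk 7: at line 8 remove [rqafy] add [rfkdr,ply,zmg] -> 20 lines: rpz jep tanaa vmrdd ioz bzg uvu cfto ojl rfkdr ply zmg cdhr bahw ghv dzto liuh jrt zltmx nofqo
Final line count: 20

Answer: 20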